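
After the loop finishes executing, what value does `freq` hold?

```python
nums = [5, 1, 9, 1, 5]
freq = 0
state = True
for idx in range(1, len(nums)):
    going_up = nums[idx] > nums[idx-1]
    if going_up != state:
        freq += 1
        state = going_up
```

Let's trace through this code step by step.

Initialize: nums = [5, 1, 9, 1, 5]
Initialize: freq = 0
Initialize: state = True
Entering loop: for idx in range(1, len(nums)):
After iteration 1: idx = 1, freq = 1, state = False, going_up = False
After iteration 2: idx = 2, freq = 2, state = True, going_up = True
After iteration 3: idx = 3, freq = 3, state = False, going_up = False
After iteration 4: idx = 4, freq = 4, state = True, going_up = True
Loop ends.

Final answer: 4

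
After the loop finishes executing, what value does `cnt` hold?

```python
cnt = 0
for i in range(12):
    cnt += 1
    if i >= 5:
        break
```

Let's trace through this code step by step.

Initialize: cnt = 0
Entering loop: for i in range(12):
After iteration 1: i = 0, cnt = 1
After iteration 2: i = 1, cnt = 2
After iteration 3: i = 2, cnt = 3
After iteration 4: i = 3, cnt = 4
After iteration 5: i = 4, cnt = 5
After iteration 6: i = 5, cnt = 6
Loop ends.

Final answer: 6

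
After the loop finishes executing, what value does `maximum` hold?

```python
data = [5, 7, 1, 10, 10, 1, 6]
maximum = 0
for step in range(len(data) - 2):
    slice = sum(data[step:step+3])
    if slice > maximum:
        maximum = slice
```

Let's trace through this code step by step.

Initialize: data = [5, 7, 1, 10, 10, 1, 6]
Initialize: maximum = 0
Entering loop: for step in range(len(data) - 2):
After iteration 1: step = 0, maximum = 13, slice = 13
After iteration 2: step = 1, maximum = 18, slice = 18
After iteration 3: step = 2, maximum = 21, slice = 21
After iteration 4: step = 3, maximum = 21, slice = 21
After iteration 5: step = 4, maximum = 21, slice = 17
Loop ends.

Final answer: 21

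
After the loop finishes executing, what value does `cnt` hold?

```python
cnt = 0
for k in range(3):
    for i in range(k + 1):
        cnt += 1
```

Let's trace through this code step by step.

Initialize: cnt = 0
Entering loop: for k in range(3):
After iteration 1: k = 0, cnt = 1, i = 0
After iteration 2: k = 1, cnt = 3, i = 1
After iteration 3: k = 2, cnt = 6, i = 2
Loop ends.

Final answer: 6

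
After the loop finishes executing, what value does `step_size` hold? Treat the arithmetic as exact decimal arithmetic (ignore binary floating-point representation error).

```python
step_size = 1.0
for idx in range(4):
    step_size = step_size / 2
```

Let's trace through this code step by step.

Initialize: step_size = 1.0
Entering loop: for idx in range(4):
After iteration 1: idx = 0, step_size = 0.5
After iteration 2: idx = 1, step_size = 0.25
After iteration 3: idx = 2, step_size = 0.125
After iteration 4: idx = 3, step_size = 0.0625
Loop ends.

Final answer: 0.0625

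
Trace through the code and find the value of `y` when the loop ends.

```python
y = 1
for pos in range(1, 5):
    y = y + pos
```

Let's trace through this code step by step.

Initialize: y = 1
Entering loop: for pos in range(1, 5):
After iteration 1: pos = 1, y = 2
After iteration 2: pos = 2, y = 4
After iteration 3: pos = 3, y = 7
After iteration 4: pos = 4, y = 11
Loop ends.

Final answer: 11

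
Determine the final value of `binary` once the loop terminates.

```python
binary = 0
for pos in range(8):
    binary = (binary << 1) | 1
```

Let's trace through this code step by step.

Initialize: binary = 0
Entering loop: for pos in range(8):
After iteration 1: pos = 0, binary = 1
After iteration 2: pos = 1, binary = 3
After iteration 3: pos = 2, binary = 7
After iteration 4: pos = 3, binary = 15
After iteration 5: pos = 4, binary = 31
After iteration 6: pos = 5, binary = 63
After iteration 7: pos = 6, binary = 127
After iteration 8: pos = 7, binary = 255
Loop ends.

Final answer: 255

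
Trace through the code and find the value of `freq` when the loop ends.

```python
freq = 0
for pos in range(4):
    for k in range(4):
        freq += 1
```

Let's trace through this code step by step.

Initialize: freq = 0
Entering loop: for pos in range(4):
After iteration 1: pos = 0, freq = 4
After iteration 2: pos = 1, freq = 8
After iteration 3: pos = 2, freq = 12
After iteration 4: pos = 3, freq = 16
Loop ends.

Final answer: 16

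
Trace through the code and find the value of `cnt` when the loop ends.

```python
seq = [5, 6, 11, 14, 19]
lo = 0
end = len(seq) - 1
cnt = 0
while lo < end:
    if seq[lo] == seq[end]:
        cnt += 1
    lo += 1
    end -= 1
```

Let's trace through this code step by step.

Initialize: seq = [5, 6, 11, 14, 19]
Initialize: lo = 0
Initialize: end = 4
Initialize: cnt = 0
Entering loop: while lo < end:
After iteration 1: lo = 1, end = 3, cnt = 0
After iteration 2: lo = 2, end = 2, cnt = 0
Loop ends.

Final answer: 0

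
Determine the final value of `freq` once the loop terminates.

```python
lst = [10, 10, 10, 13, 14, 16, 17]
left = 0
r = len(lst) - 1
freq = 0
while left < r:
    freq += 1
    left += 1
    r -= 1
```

Let's trace through this code step by step.

Initialize: lst = [10, 10, 10, 13, 14, 16, 17]
Initialize: left = 0
Initialize: r = 6
Initialize: freq = 0
Entering loop: while left < r:
After iteration 1: left = 1, r = 5, freq = 1
After iteration 2: left = 2, r = 4, freq = 2
After iteration 3: left = 3, r = 3, freq = 3
Loop ends.

Final answer: 3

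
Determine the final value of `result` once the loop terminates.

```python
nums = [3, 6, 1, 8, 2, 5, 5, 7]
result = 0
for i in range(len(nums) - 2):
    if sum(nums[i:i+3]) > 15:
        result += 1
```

Let's trace through this code step by step.

Initialize: nums = [3, 6, 1, 8, 2, 5, 5, 7]
Initialize: result = 0
Entering loop: for i in range(len(nums) - 2):
After iteration 1: i = 0, result = 0
After iteration 2: i = 1, result = 0
After iteration 3: i = 2, result = 0
After iteration 4: i = 3, result = 0
After iteration 5: i = 4, result = 0
After iteration 6: i = 5, result = 1
Loop ends.

Final answer: 1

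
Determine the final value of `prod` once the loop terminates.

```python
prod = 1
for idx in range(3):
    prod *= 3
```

Let's trace through this code step by step.

Initialize: prod = 1
Entering loop: for idx in range(3):
After iteration 1: idx = 0, prod = 3
After iteration 2: idx = 1, prod = 9
After iteration 3: idx = 2, prod = 27
Loop ends.

Final answer: 27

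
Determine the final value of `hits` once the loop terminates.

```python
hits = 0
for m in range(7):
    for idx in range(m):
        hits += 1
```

Let's trace through this code step by step.

Initialize: hits = 0
Entering loop: for m in range(7):
After iteration 1: m = 0, hits = 0
After iteration 2: m = 1, hits = 1, idx = 0
After iteration 3: m = 2, hits = 3, idx = 1
After iteration 4: m = 3, hits = 6, idx = 2
After iteration 5: m = 4, hits = 10, idx = 3
After iteration 6: m = 5, hits = 15, idx = 4
After iteration 7: m = 6, hits = 21, idx = 5
Loop ends.

Final answer: 21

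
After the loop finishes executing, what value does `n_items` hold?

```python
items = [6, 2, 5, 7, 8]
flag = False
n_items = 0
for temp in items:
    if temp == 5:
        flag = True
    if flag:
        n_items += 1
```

Let's trace through this code step by step.

Initialize: items = [6, 2, 5, 7, 8]
Initialize: flag = False
Initialize: n_items = 0
Entering loop: for temp in items:
After iteration 1: temp = 6, flag = False, n_items = 0
After iteration 2: temp = 2, flag = False, n_items = 0
After iteration 3: temp = 5, flag = True, n_items = 1
After iteration 4: temp = 7, flag = True, n_items = 2
After iteration 5: temp = 8, flag = True, n_items = 3
Loop ends.

Final answer: 3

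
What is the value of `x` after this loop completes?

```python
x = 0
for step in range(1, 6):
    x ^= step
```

Let's trace through this code step by step.

Initialize: x = 0
Entering loop: for step in range(1, 6):
After iteration 1: step = 1, x = 1
After iteration 2: step = 2, x = 3
After iteration 3: step = 3, x = 0
After iteration 4: step = 4, x = 4
After iteration 5: step = 5, x = 1
Loop ends.

Final answer: 1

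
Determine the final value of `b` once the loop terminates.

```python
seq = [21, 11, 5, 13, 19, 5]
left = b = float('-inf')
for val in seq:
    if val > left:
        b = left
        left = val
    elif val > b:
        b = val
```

Let's trace through this code step by step.

Initialize: seq = [21, 11, 5, 13, 19, 5]
Initialize: left = -inf
Initialize: b = -inf
Entering loop: for val in seq:
After iteration 1: val = 21, left = 21, b = -inf
After iteration 2: val = 11, left = 21, b = 11
After iteration 3: val = 5, left = 21, b = 11
After iteration 4: val = 13, left = 21, b = 13
After iteration 5: val = 19, left = 21, b = 19
After iteration 6: val = 5, left = 21, b = 19
Loop ends.

Final answer: 19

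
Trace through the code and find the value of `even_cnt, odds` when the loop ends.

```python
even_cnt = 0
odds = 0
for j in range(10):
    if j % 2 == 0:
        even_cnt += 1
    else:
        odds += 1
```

Let's trace through this code step by step.

Initialize: even_cnt = 0
Initialize: odds = 0
Entering loop: for j in range(10):
After iteration 1: j = 0, even_cnt = 1, odds = 0
After iteration 2: j = 1, even_cnt = 1, odds = 1
After iteration 3: j = 2, even_cnt = 2, odds = 1
After iteration 4: j = 3, even_cnt = 2, odds = 2
After iteration 5: j = 4, even_cnt = 3, odds = 2
After iteration 6: j = 5, even_cnt = 3, odds = 3
After iteration 7: j = 6, even_cnt = 4, odds = 3
After iteration 8: j = 7, even_cnt = 4, odds = 4
After iteration 9: j = 8, even_cnt = 5, odds = 4
After iteration 10: j = 9, even_cnt = 5, odds = 5
Loop ends.

Final answer: 5, 5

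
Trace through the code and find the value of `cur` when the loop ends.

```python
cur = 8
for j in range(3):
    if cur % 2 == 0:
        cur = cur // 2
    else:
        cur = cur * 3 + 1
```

Let's trace through this code step by step.

Initialize: cur = 8
Entering loop: for j in range(3):
After iteration 1: j = 0, cur = 4
After iteration 2: j = 1, cur = 2
After iteration 3: j = 2, cur = 1
Loop ends.

Final answer: 1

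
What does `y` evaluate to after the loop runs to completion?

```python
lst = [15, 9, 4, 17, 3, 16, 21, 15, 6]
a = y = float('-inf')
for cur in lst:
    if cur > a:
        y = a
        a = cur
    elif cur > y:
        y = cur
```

Let's trace through this code step by step.

Initialize: lst = [15, 9, 4, 17, 3, 16, 21, 15, 6]
Initialize: a = -inf
Initialize: y = -inf
Entering loop: for cur in lst:
After iteration 1: cur = 15, a = 15, y = -inf
After iteration 2: cur = 9, a = 15, y = 9
After iteration 3: cur = 4, a = 15, y = 9
After iteration 4: cur = 17, a = 17, y = 15
After iteration 5: cur = 3, a = 17, y = 15
After iteration 6: cur = 16, a = 17, y = 16
After iteration 7: cur = 21, a = 21, y = 17
After iteration 8: cur = 15, a = 21, y = 17
After iteration 9: cur = 6, a = 21, y = 17
Loop ends.

Final answer: 17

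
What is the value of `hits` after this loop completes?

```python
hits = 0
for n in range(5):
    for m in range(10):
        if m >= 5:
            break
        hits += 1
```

Let's trace through this code step by step.

Initialize: hits = 0
Entering loop: for n in range(5):
After iteration 1: n = 0, hits = 5
After iteration 2: n = 1, hits = 10
After iteration 3: n = 2, hits = 15
After iteration 4: n = 3, hits = 20
After iteration 5: n = 4, hits = 25
Loop ends.

Final answer: 25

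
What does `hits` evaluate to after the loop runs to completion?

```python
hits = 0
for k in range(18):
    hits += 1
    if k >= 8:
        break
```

Let's trace through this code step by step.

Initialize: hits = 0
Entering loop: for k in range(18):
After iteration 1: k = 0, hits = 1
After iteration 2: k = 1, hits = 2
After iteration 3: k = 2, hits = 3
After iteration 4: k = 3, hits = 4
After iteration 5: k = 4, hits = 5
After iteration 6: k = 5, hits = 6
After iteration 7: k = 6, hits = 7
After iteration 8: k = 7, hits = 8
After iteration 9: k = 8, hits = 9
Loop ends.

Final answer: 9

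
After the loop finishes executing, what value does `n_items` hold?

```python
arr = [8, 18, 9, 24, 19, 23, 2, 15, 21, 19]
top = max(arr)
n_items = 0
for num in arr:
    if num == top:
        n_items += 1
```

Let's trace through this code step by step.

Initialize: arr = [8, 18, 9, 24, 19, 23, 2, 15, 21, 19]
Initialize: top = 24
Initialize: n_items = 0
Entering loop: for num in arr:
After iteration 1: num = 8, n_items = 0
After iteration 2: num = 18, n_items = 0
After iteration 3: num = 9, n_items = 0
After iteration 4: num = 24, n_items = 1
After iteration 5: num = 19, n_items = 1
After iteration 6: num = 23, n_items = 1
After iteration 7: num = 2, n_items = 1
After iteration 8: num = 15, n_items = 1
After iteration 9: num = 21, n_items = 1
After iteration 10: num = 19, n_items = 1
Loop ends.

Final answer: 1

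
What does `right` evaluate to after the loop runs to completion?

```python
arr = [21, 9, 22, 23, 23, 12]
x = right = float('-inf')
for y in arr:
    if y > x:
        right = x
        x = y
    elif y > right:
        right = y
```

Let's trace through this code step by step.

Initialize: arr = [21, 9, 22, 23, 23, 12]
Initialize: x = -inf
Initialize: right = -inf
Entering loop: for y in arr:
After iteration 1: y = 21, x = 21, right = -inf
After iteration 2: y = 9, x = 21, right = 9
After iteration 3: y = 22, x = 22, right = 21
After iteration 4: y = 23, x = 23, right = 22
After iteration 5: y = 23, x = 23, right = 23
After iteration 6: y = 12, x = 23, right = 23
Loop ends.

Final answer: 23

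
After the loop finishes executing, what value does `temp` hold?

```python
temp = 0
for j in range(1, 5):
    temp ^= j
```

Let's trace through this code step by step.

Initialize: temp = 0
Entering loop: for j in range(1, 5):
After iteration 1: j = 1, temp = 1
After iteration 2: j = 2, temp = 3
After iteration 3: j = 3, temp = 0
After iteration 4: j = 4, temp = 4
Loop ends.

Final answer: 4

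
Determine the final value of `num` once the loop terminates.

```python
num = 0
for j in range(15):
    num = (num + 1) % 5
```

Let's trace through this code step by step.

Initialize: num = 0
Entering loop: for j in range(15):
After iteration 1: j = 0, num = 1
After iteration 2: j = 1, num = 2
After iteration 3: j = 2, num = 3
After iteration 4: j = 3, num = 4
After iteration 5: j = 4, num = 0
After iteration 6: j = 5, num = 1
After iteration 7: j = 6, num = 2
After iteration 8: j = 7, num = 3
After iteration 9: j = 8, num = 4
After iteration 10: j = 9, num = 0
After iteration 11: j = 10, num = 1
After iteration 12: j = 11, num = 2
After iteration 13: j = 12, num = 3
After iteration 14: j = 13, num = 4
After iteration 15: j = 14, num = 0
Loop ends.

Final answer: 0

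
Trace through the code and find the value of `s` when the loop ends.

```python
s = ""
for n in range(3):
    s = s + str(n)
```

Let's trace through this code step by step.

Initialize: s = ''
Entering loop: for n in range(3):
After iteration 1: n = 0, s = '0'
After iteration 2: n = 1, s = '01'
After iteration 3: n = 2, s = '012'
Loop ends.

Final answer: '012'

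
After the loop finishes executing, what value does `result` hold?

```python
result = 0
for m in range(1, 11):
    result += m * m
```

Let's trace through this code step by step.

Initialize: result = 0
Entering loop: for m in range(1, 11):
After iteration 1: m = 1, result = 1
After iteration 2: m = 2, result = 5
After iteration 3: m = 3, result = 14
After iteration 4: m = 4, result = 30
After iteration 5: m = 5, result = 55
After iteration 6: m = 6, result = 91
After iteration 7: m = 7, result = 140
After iteration 8: m = 8, result = 204
After iteration 9: m = 9, result = 285
After iteration 10: m = 10, result = 385
Loop ends.

Final answer: 385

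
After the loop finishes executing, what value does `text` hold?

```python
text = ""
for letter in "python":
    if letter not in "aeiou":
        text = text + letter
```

Let's trace through this code step by step.

Initialize: text = ''
Entering loop: for letter in "python":
After iteration 1: letter = 'p', text = 'p'
After iteration 2: letter = 'y', text = 'py'
After iteration 3: letter = 't', text = 'pyt'
After iteration 4: letter = 'h', text = 'pyth'
After iteration 5: letter = 'o', text = 'pyth'
After iteration 6: letter = 'n', text = 'pythn'
Loop ends.

Final answer: 'pythn'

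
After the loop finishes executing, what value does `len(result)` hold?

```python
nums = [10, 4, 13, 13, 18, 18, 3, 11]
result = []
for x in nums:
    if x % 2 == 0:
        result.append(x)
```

Let's trace through this code step by step.

Initialize: nums = [10, 4, 13, 13, 18, 18, 3, 11]
Initialize: result = []
Entering loop: for x in nums:
After iteration 1: x = 10, result = [10]
After iteration 2: x = 4, result = [10, 4]
After iteration 3: x = 13, result = [10, 4]
After iteration 4: x = 13, result = [10, 4]
After iteration 5: x = 18, result = [10, 4, 18]
After iteration 6: x = 18, result = [10, 4, 18, 18]
After iteration 7: x = 3, result = [10, 4, 18, 18]
After iteration 8: x = 11, result = [10, 4, 18, 18]
Loop ends.
len(result) = 4

Final answer: 4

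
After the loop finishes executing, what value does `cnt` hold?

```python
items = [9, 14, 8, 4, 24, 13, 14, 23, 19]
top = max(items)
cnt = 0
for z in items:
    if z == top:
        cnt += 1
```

Let's trace through this code step by step.

Initialize: items = [9, 14, 8, 4, 24, 13, 14, 23, 19]
Initialize: top = 24
Initialize: cnt = 0
Entering loop: for z in items:
After iteration 1: z = 9, cnt = 0
After iteration 2: z = 14, cnt = 0
After iteration 3: z = 8, cnt = 0
After iteration 4: z = 4, cnt = 0
After iteration 5: z = 24, cnt = 1
After iteration 6: z = 13, cnt = 1
After iteration 7: z = 14, cnt = 1
After iteration 8: z = 23, cnt = 1
After iteration 9: z = 19, cnt = 1
Loop ends.

Final answer: 1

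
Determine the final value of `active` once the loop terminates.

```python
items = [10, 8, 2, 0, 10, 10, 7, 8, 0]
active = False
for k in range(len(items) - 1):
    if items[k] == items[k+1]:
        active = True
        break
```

Let's trace through this code step by step.

Initialize: items = [10, 8, 2, 0, 10, 10, 7, 8, 0]
Initialize: active = False
Entering loop: for k in range(len(items) - 1):
After iteration 1: k = 0, active = False
After iteration 2: k = 1, active = False
After iteration 3: k = 2, active = False
After iteration 4: k = 3, active = False
After iteration 5: k = 4, active = True
Loop ends.

Final answer: True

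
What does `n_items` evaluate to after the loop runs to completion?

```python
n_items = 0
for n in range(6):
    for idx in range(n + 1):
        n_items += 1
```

Let's trace through this code step by step.

Initialize: n_items = 0
Entering loop: for n in range(6):
After iteration 1: n = 0, n_items = 1, idx = 0
After iteration 2: n = 1, n_items = 3, idx = 1
After iteration 3: n = 2, n_items = 6, idx = 2
After iteration 4: n = 3, n_items = 10, idx = 3
After iteration 5: n = 4, n_items = 15, idx = 4
After iteration 6: n = 5, n_items = 21, idx = 5
Loop ends.

Final answer: 21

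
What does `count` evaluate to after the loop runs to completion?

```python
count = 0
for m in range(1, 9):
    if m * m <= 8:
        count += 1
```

Let's trace through this code step by step.

Initialize: count = 0
Entering loop: for m in range(1, 9):
After iteration 1: m = 1, count = 1
After iteration 2: m = 2, count = 2
After iteration 3: m = 3, count = 2
After iteration 4: m = 4, count = 2
After iteration 5: m = 5, count = 2
After iteration 6: m = 6, count = 2
After iteration 7: m = 7, count = 2
After iteration 8: m = 8, count = 2
Loop ends.

Final answer: 2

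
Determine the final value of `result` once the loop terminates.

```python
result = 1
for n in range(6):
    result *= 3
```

Let's trace through this code step by step.

Initialize: result = 1
Entering loop: for n in range(6):
After iteration 1: n = 0, result = 3
After iteration 2: n = 1, result = 9
After iteration 3: n = 2, result = 27
After iteration 4: n = 3, result = 81
After iteration 5: n = 4, result = 243
After iteration 6: n = 5, result = 729
Loop ends.

Final answer: 729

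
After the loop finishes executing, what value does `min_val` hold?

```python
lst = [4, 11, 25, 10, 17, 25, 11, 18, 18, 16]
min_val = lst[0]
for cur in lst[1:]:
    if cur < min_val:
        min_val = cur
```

Let's trace through this code step by step.

Initialize: lst = [4, 11, 25, 10, 17, 25, 11, 18, 18, 16]
Initialize: min_val = 4
Entering loop: for cur in lst[1:]:
After iteration 1: cur = 11, min_val = 4
After iteration 2: cur = 25, min_val = 4
After iteration 3: cur = 10, min_val = 4
After iteration 4: cur = 17, min_val = 4
After iteration 5: cur = 25, min_val = 4
After iteration 6: cur = 11, min_val = 4
After iteration 7: cur = 18, min_val = 4
After iteration 8: cur = 18, min_val = 4
After iteration 9: cur = 16, min_val = 4
Loop ends.

Final answer: 4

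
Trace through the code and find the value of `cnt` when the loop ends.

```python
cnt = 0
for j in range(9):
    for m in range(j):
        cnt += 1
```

Let's trace through this code step by step.

Initialize: cnt = 0
Entering loop: for j in range(9):
After iteration 1: j = 0, cnt = 0
After iteration 2: j = 1, cnt = 1, m = 0
After iteration 3: j = 2, cnt = 3, m = 1
After iteration 4: j = 3, cnt = 6, m = 2
After iteration 5: j = 4, cnt = 10, m = 3
After iteration 6: j = 5, cnt = 15, m = 4
After iteration 7: j = 6, cnt = 21, m = 5
After iteration 8: j = 7, cnt = 28, m = 6
After iteration 9: j = 8, cnt = 36, m = 7
Loop ends.

Final answer: 36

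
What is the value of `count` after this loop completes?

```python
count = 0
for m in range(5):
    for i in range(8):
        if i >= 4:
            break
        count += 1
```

Let's trace through this code step by step.

Initialize: count = 0
Entering loop: for m in range(5):
After iteration 1: m = 0, count = 4
After iteration 2: m = 1, count = 8
After iteration 3: m = 2, count = 12
After iteration 4: m = 3, count = 16
After iteration 5: m = 4, count = 20
Loop ends.

Final answer: 20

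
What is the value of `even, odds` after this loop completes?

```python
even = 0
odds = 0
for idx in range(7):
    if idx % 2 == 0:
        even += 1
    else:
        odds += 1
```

Let's trace through this code step by step.

Initialize: even = 0
Initialize: odds = 0
Entering loop: for idx in range(7):
After iteration 1: idx = 0, even = 1, odds = 0
After iteration 2: idx = 1, even = 1, odds = 1
After iteration 3: idx = 2, even = 2, odds = 1
After iteration 4: idx = 3, even = 2, odds = 2
After iteration 5: idx = 4, even = 3, odds = 2
After iteration 6: idx = 5, even = 3, odds = 3
After iteration 7: idx = 6, even = 4, odds = 3
Loop ends.

Final answer: 4, 3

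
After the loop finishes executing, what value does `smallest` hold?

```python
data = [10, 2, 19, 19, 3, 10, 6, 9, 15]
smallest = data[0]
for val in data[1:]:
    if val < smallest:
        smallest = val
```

Let's trace through this code step by step.

Initialize: data = [10, 2, 19, 19, 3, 10, 6, 9, 15]
Initialize: smallest = 10
Entering loop: for val in data[1:]:
After iteration 1: val = 2, smallest = 2
After iteration 2: val = 19, smallest = 2
After iteration 3: val = 19, smallest = 2
After iteration 4: val = 3, smallest = 2
After iteration 5: val = 10, smallest = 2
After iteration 6: val = 6, smallest = 2
After iteration 7: val = 9, smallest = 2
After iteration 8: val = 15, smallest = 2
Loop ends.

Final answer: 2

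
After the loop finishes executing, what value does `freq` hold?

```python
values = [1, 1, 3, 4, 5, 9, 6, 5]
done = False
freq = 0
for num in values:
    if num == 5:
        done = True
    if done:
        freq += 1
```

Let's trace through this code step by step.

Initialize: values = [1, 1, 3, 4, 5, 9, 6, 5]
Initialize: done = False
Initialize: freq = 0
Entering loop: for num in values:
After iteration 1: num = 1, done = False, freq = 0
After iteration 2: num = 1, done = False, freq = 0
After iteration 3: num = 3, done = False, freq = 0
After iteration 4: num = 4, done = False, freq = 0
After iteration 5: num = 5, done = True, freq = 1
After iteration 6: num = 9, done = True, freq = 2
After iteration 7: num = 6, done = True, freq = 3
After iteration 8: num = 5, done = True, freq = 4
Loop ends.

Final answer: 4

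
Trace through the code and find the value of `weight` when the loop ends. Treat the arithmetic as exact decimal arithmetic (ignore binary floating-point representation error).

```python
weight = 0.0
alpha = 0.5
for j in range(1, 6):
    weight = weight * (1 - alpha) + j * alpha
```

Let's trace through this code step by step.

Initialize: weight = 0.0
Initialize: alpha = 0.5
Entering loop: for j in range(1, 6):
After iteration 1: j = 1, weight = 0.5
After iteration 2: j = 2, weight = 1.25
After iteration 3: j = 3, weight = 2.125
After iteration 4: j = 4, weight = 3.0625
After iteration 5: j = 5, weight = 4.03125
Loop ends.

Final answer: 4.03125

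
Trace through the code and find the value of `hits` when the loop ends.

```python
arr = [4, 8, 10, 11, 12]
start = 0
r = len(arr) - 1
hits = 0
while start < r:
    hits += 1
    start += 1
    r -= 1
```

Let's trace through this code step by step.

Initialize: arr = [4, 8, 10, 11, 12]
Initialize: start = 0
Initialize: r = 4
Initialize: hits = 0
Entering loop: while start < r:
After iteration 1: start = 1, r = 3, hits = 1
After iteration 2: start = 2, r = 2, hits = 2
Loop ends.

Final answer: 2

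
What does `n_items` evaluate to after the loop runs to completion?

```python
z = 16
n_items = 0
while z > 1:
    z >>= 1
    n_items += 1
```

Let's trace through this code step by step.

Initialize: z = 16
Initialize: n_items = 0
Entering loop: while z > 1:
After iteration 1: z = 8, n_items = 1
After iteration 2: z = 4, n_items = 2
After iteration 3: z = 2, n_items = 3
After iteration 4: z = 1, n_items = 4
Loop ends.

Final answer: 4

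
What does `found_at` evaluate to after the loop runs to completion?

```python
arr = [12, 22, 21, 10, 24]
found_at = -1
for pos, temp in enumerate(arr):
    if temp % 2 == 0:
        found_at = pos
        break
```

Let's trace through this code step by step.

Initialize: arr = [12, 22, 21, 10, 24]
Initialize: found_at = -1
Entering loop: for pos, temp in enumerate(arr):
After iteration 1: pos = 0, temp = 12, found_at = 0
Loop ends.

Final answer: 0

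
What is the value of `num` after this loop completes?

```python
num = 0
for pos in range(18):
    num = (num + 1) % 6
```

Let's trace through this code step by step.

Initialize: num = 0
Entering loop: for pos in range(18):
After iteration 1: pos = 0, num = 1
After iteration 2: pos = 1, num = 2
After iteration 3: pos = 2, num = 3
After iteration 4: pos = 3, num = 4
After iteration 5: pos = 4, num = 5
After iteration 6: pos = 5, num = 0
After iteration 7: pos = 6, num = 1
After iteration 8: pos = 7, num = 2
After iteration 9: pos = 8, num = 3
After iteration 10: pos = 9, num = 4
After iteration 11: pos = 10, num = 5
After iteration 12: pos = 11, num = 0
After iteration 13: pos = 12, num = 1
After iteration 14: pos = 13, num = 2
After iteration 15: pos = 14, num = 3
After iteration 16: pos = 15, num = 4
After iteration 17: pos = 16, num = 5
After iteration 18: pos = 17, num = 0
Loop ends.

Final answer: 0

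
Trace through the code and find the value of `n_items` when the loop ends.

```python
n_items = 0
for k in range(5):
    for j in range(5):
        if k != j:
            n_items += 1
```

Let's trace through this code step by step.

Initialize: n_items = 0
Entering loop: for k in range(5):
After iteration 1: k = 0, n_items = 4
After iteration 2: k = 1, n_items = 8
After iteration 3: k = 2, n_items = 12
After iteration 4: k = 3, n_items = 16
After iteration 5: k = 4, n_items = 20
Loop ends.

Final answer: 20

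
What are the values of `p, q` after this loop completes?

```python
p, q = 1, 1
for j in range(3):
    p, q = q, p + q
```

Let's trace through this code step by step.

Initialize: p = 1
Initialize: q = 1
Entering loop: for j in range(3):
After iteration 1: j = 0, p = 1, q = 2
After iteration 2: j = 1, p = 2, q = 3
After iteration 3: j = 2, p = 3, q = 5
Loop ends.

Final answer: 3, 5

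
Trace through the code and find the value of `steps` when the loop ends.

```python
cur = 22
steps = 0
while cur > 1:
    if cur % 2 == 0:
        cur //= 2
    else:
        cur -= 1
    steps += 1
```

Let's trace through this code step by step.

Initialize: cur = 22
Initialize: steps = 0
Entering loop: while cur > 1:
After iteration 1: cur = 11, steps = 1
After iteration 2: cur = 10, steps = 2
After iteration 3: cur = 5, steps = 3
After iteration 4: cur = 4, steps = 4
After iteration 5: cur = 2, steps = 5
After iteration 6: cur = 1, steps = 6
Loop ends.

Final answer: 6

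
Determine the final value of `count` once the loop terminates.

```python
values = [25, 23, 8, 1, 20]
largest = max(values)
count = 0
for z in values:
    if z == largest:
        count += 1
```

Let's trace through this code step by step.

Initialize: values = [25, 23, 8, 1, 20]
Initialize: largest = 25
Initialize: count = 0
Entering loop: for z in values:
After iteration 1: z = 25, count = 1
After iteration 2: z = 23, count = 1
After iteration 3: z = 8, count = 1
After iteration 4: z = 1, count = 1
After iteration 5: z = 20, count = 1
Loop ends.

Final answer: 1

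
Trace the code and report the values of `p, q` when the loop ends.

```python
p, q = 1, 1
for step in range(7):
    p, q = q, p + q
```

Let's trace through this code step by step.

Initialize: p = 1
Initialize: q = 1
Entering loop: for step in range(7):
After iteration 1: step = 0, p = 1, q = 2
After iteration 2: step = 1, p = 2, q = 3
After iteration 3: step = 2, p = 3, q = 5
After iteration 4: step = 3, p = 5, q = 8
After iteration 5: step = 4, p = 8, q = 13
After iteration 6: step = 5, p = 13, q = 21
After iteration 7: step = 6, p = 21, q = 34
Loop ends.

Final answer: 21, 34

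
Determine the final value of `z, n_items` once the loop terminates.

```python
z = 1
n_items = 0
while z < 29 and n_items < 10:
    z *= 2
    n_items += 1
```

Let's trace through this code step by step.

Initialize: z = 1
Initialize: n_items = 0
Entering loop: while z < 29 and n_items < 10:
After iteration 1: z = 2, n_items = 1
After iteration 2: z = 4, n_items = 2
After iteration 3: z = 8, n_items = 3
After iteration 4: z = 16, n_items = 4
After iteration 5: z = 32, n_items = 5
Loop ends.

Final answer: 32, 5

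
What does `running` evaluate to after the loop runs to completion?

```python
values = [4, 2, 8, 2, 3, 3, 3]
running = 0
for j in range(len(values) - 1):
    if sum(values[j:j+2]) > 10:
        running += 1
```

Let's trace through this code step by step.

Initialize: values = [4, 2, 8, 2, 3, 3, 3]
Initialize: running = 0
Entering loop: for j in range(len(values) - 1):
After iteration 1: j = 0, running = 0
After iteration 2: j = 1, running = 0
After iteration 3: j = 2, running = 0
After iteration 4: j = 3, running = 0
After iteration 5: j = 4, running = 0
After iteration 6: j = 5, running = 0
Loop ends.

Final answer: 0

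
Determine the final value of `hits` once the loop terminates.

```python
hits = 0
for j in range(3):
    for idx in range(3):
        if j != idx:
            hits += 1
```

Let's trace through this code step by step.

Initialize: hits = 0
Entering loop: for j in range(3):
After iteration 1: j = 0, hits = 2
After iteration 2: j = 1, hits = 4
After iteration 3: j = 2, hits = 6
Loop ends.

Final answer: 6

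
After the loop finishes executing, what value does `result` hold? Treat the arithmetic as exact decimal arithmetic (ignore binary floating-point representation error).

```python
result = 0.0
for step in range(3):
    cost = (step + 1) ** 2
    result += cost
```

Let's trace through this code step by step.

Initialize: result = 0.0
Entering loop: for step in range(3):
After iteration 1: step = 0, result = 1.0, cost = 1
After iteration 2: step = 1, result = 5.0, cost = 4
After iteration 3: step = 2, result = 14.0, cost = 9
Loop ends.

Final answer: 14.0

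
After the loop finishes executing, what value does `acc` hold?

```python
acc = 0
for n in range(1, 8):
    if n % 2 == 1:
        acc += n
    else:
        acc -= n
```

Let's trace through this code step by step.

Initialize: acc = 0
Entering loop: for n in range(1, 8):
After iteration 1: n = 1, acc = 1
After iteration 2: n = 2, acc = -1
After iteration 3: n = 3, acc = 2
After iteration 4: n = 4, acc = -2
After iteration 5: n = 5, acc = 3
After iteration 6: n = 6, acc = -3
After iteration 7: n = 7, acc = 4
Loop ends.

Final answer: 4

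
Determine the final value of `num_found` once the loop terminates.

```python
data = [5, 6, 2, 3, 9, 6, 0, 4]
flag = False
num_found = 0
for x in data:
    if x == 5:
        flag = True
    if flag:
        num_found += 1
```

Let's trace through this code step by step.

Initialize: data = [5, 6, 2, 3, 9, 6, 0, 4]
Initialize: flag = False
Initialize: num_found = 0
Entering loop: for x in data:
After iteration 1: x = 5, flag = True, num_found = 1
After iteration 2: x = 6, flag = True, num_found = 2
After iteration 3: x = 2, flag = True, num_found = 3
After iteration 4: x = 3, flag = True, num_found = 4
After iteration 5: x = 9, flag = True, num_found = 5
After iteration 6: x = 6, flag = True, num_found = 6
After iteration 7: x = 0, flag = True, num_found = 7
After iteration 8: x = 4, flag = True, num_found = 8
Loop ends.

Final answer: 8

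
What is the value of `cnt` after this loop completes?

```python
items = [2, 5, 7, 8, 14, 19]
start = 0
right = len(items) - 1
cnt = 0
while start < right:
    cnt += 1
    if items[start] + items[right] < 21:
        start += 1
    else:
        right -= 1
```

Let's trace through this code step by step.

Initialize: items = [2, 5, 7, 8, 14, 19]
Initialize: start = 0
Initialize: right = 5
Initialize: cnt = 0
Entering loop: while start < right:
After iteration 1: start = 0, right = 4, cnt = 1
After iteration 2: start = 1, right = 4, cnt = 2
After iteration 3: start = 2, right = 4, cnt = 3
After iteration 4: start = 2, right = 3, cnt = 4
After iteration 5: start = 3, right = 3, cnt = 5
Loop ends.

Final answer: 5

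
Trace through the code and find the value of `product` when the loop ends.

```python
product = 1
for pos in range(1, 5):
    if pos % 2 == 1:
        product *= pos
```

Let's trace through this code step by step.

Initialize: product = 1
Entering loop: for pos in range(1, 5):
After iteration 1: pos = 1, product = 1
After iteration 2: pos = 2, product = 1
After iteration 3: pos = 3, product = 3
After iteration 4: pos = 4, product = 3
Loop ends.

Final answer: 3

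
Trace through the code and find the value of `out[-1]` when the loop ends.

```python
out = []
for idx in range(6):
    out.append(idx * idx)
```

Let's trace through this code step by step.

Initialize: out = []
Entering loop: for idx in range(6):
After iteration 1: idx = 0, out = [0]
After iteration 2: idx = 1, out = [0, 1]
After iteration 3: idx = 2, out = [0, 1, 4]
After iteration 4: idx = 3, out = [0, 1, 4, 9]
After iteration 5: idx = 4, out = [0, 1, 4, 9, 16]
After iteration 6: idx = 5, out = [0, 1, 4, 9, 16, 25]
Loop ends.
out[-1] = 25

Final answer: 25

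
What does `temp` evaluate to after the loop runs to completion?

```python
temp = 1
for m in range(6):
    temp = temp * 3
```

Let's trace through this code step by step.

Initialize: temp = 1
Entering loop: for m in range(6):
After iteration 1: m = 0, temp = 3
After iteration 2: m = 1, temp = 9
After iteration 3: m = 2, temp = 27
After iteration 4: m = 3, temp = 81
After iteration 5: m = 4, temp = 243
After iteration 6: m = 5, temp = 729
Loop ends.

Final answer: 729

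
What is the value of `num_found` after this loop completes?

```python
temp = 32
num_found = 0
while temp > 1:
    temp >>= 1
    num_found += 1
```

Let's trace through this code step by step.

Initialize: temp = 32
Initialize: num_found = 0
Entering loop: while temp > 1:
After iteration 1: temp = 16, num_found = 1
After iteration 2: temp = 8, num_found = 2
After iteration 3: temp = 4, num_found = 3
After iteration 4: temp = 2, num_found = 4
After iteration 5: temp = 1, num_found = 5
Loop ends.

Final answer: 5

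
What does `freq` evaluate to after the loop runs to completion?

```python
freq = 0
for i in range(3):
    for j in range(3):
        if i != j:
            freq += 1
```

Let's trace through this code step by step.

Initialize: freq = 0
Entering loop: for i in range(3):
After iteration 1: i = 0, freq = 2
After iteration 2: i = 1, freq = 4
After iteration 3: i = 2, freq = 6
Loop ends.

Final answer: 6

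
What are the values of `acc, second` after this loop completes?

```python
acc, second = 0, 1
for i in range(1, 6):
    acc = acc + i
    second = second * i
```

Let's trace through this code step by step.

Initialize: acc = 0
Initialize: second = 1
Entering loop: for i in range(1, 6):
After iteration 1: i = 1, acc = 1, second = 1
After iteration 2: i = 2, acc = 3, second = 2
After iteration 3: i = 3, acc = 6, second = 6
After iteration 4: i = 4, acc = 10, second = 24
After iteration 5: i = 5, acc = 15, second = 120
Loop ends.

Final answer: 15, 120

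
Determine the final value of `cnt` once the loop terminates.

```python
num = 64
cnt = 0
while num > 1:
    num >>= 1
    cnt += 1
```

Let's trace through this code step by step.

Initialize: num = 64
Initialize: cnt = 0
Entering loop: while num > 1:
After iteration 1: num = 32, cnt = 1
After iteration 2: num = 16, cnt = 2
After iteration 3: num = 8, cnt = 3
After iteration 4: num = 4, cnt = 4
After iteration 5: num = 2, cnt = 5
After iteration 6: num = 1, cnt = 6
Loop ends.

Final answer: 6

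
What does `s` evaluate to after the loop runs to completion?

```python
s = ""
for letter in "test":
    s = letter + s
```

Let's trace through this code step by step.

Initialize: s = ''
Entering loop: for letter in "test":
After iteration 1: letter = 't', s = 't'
After iteration 2: letter = 'e', s = 'et'
After iteration 3: letter = 's', s = 'set'
After iteration 4: letter = 't', s = 'tset'
Loop ends.

Final answer: 'tset'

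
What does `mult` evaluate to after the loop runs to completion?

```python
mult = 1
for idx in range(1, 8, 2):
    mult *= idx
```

Let's trace through this code step by step.

Initialize: mult = 1
Entering loop: for idx in range(1, 8, 2):
After iteration 1: idx = 1, mult = 1
After iteration 2: idx = 3, mult = 3
After iteration 3: idx = 5, mult = 15
After iteration 4: idx = 7, mult = 105
Loop ends.

Final answer: 105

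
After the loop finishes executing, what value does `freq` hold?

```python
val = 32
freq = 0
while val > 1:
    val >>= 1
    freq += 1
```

Let's trace through this code step by step.

Initialize: val = 32
Initialize: freq = 0
Entering loop: while val > 1:
After iteration 1: val = 16, freq = 1
After iteration 2: val = 8, freq = 2
After iteration 3: val = 4, freq = 3
After iteration 4: val = 2, freq = 4
After iteration 5: val = 1, freq = 5
Loop ends.

Final answer: 5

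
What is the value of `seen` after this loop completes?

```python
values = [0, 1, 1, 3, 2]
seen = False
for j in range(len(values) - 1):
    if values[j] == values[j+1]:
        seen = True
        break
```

Let's trace through this code step by step.

Initialize: values = [0, 1, 1, 3, 2]
Initialize: seen = False
Entering loop: for j in range(len(values) - 1):
After iteration 1: j = 0, seen = False
After iteration 2: j = 1, seen = True
Loop ends.

Final answer: True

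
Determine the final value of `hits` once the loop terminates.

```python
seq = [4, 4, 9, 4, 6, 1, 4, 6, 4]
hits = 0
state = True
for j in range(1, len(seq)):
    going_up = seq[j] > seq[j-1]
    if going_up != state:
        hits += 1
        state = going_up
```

Let's trace through this code step by step.

Initialize: seq = [4, 4, 9, 4, 6, 1, 4, 6, 4]
Initialize: hits = 0
Initialize: state = True
Entering loop: for j in range(1, len(seq)):
After iteration 1: j = 1, hits = 1, state = False, going_up = False
After iteration 2: j = 2, hits = 2, state = True, going_up = True
After iteration 3: j = 3, hits = 3, state = False, going_up = False
After iteration 4: j = 4, hits = 4, state = True, going_up = True
After iteration 5: j = 5, hits = 5, state = False, going_up = False
After iteration 6: j = 6, hits = 6, state = True, going_up = True
After iteration 7: j = 7, hits = 6, state = True, going_up = True
After iteration 8: j = 8, hits = 7, state = False, going_up = False
Loop ends.

Final answer: 7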